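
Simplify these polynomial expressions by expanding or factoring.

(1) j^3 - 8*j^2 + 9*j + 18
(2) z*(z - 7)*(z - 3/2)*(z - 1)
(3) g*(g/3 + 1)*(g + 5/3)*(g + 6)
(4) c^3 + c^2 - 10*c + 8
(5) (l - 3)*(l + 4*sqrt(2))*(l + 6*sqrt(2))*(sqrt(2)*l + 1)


(1) = (j - 6)*(j - 3)*(j + 1)
(2) = z^4 - 19*z^3/2 + 19*z^2 - 21*z/2
(3) = g^4/3 + 32*g^3/9 + 11*g^2 + 10*g
(4) = (c - 2)*(c - 1)*(c + 4)
(5) = sqrt(2)*l^4 - 3*sqrt(2)*l^3 + 21*l^3 - 63*l^2 + 58*sqrt(2)*l^2 - 174*sqrt(2)*l + 48*l - 144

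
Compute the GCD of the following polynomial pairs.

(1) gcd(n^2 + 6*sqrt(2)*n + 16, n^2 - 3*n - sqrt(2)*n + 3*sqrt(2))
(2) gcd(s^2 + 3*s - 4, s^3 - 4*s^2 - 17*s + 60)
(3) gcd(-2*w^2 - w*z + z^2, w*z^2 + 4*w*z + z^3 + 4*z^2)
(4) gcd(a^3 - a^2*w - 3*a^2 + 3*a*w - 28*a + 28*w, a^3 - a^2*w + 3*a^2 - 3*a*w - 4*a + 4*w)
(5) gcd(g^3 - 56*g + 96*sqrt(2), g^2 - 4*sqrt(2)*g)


(1) = 1
(2) = gcd((s - 1)*(s + 4), (s - 5)*(s - 3)*(s + 4)) = s + 4
(3) = gcd((-2*w + z)*(w + z), z*(w + z)*(z + 4)) = w + z
(4) = gcd((a - 7)*(a + 4)*(a - w), (a - 1)*(a + 4)*(a - w)) = -a^2 + a*w - 4*a + 4*w
(5) = gcd((g - 4*sqrt(2))*(g - 2*sqrt(2))*(g + 6*sqrt(2)), g*(g - 4*sqrt(2))) = g - 4*sqrt(2)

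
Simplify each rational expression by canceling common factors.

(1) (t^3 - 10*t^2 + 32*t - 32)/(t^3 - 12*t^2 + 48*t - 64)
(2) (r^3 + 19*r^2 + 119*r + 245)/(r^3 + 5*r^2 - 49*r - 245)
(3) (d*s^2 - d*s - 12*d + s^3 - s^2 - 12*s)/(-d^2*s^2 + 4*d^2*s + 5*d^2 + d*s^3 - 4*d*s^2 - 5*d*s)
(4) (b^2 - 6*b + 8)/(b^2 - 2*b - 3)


(1) = (t - 2)/(t - 4)
(2) = (r + 7)/(r - 7)
(3) = (d*s^2 - d*s - 12*d + s^3 - s^2 - 12*s)/(-d^2*s^2 + 4*d^2*s + 5*d^2 + d*s^3 - 4*d*s^2 - 5*d*s)
(4) = (b^2 - 6*b + 8)/(b^2 - 2*b - 3)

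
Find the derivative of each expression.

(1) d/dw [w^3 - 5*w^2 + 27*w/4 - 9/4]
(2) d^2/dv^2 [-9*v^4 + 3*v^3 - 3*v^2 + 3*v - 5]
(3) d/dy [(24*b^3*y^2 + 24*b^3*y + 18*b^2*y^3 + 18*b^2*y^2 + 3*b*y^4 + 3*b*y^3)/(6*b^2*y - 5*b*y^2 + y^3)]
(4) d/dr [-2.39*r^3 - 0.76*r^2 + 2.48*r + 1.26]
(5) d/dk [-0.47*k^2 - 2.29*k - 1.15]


(1) = 3*w^2 - 10*w + 27/4
(2) = -108*v^2 + 18*v - 6
(3) = 3*b*(48*b^4 + 72*b^3*y + 76*b^3 - 20*b^2*y^2 - 4*b^2*y - 10*b*y^3 - 11*b*y^2 + y^4)/(36*b^4 - 60*b^3*y + 37*b^2*y^2 - 10*b*y^3 + y^4)
(4) = -7.17*r^2 - 1.52*r + 2.48
(5) = -0.94*k - 2.29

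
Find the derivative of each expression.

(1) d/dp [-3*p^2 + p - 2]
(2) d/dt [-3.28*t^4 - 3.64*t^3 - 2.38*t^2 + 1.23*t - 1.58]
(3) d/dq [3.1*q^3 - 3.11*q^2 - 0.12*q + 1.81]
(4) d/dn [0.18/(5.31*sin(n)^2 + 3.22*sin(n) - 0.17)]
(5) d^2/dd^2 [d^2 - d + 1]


(1) = 1 - 6*p
(2) = -13.12*t^3 - 10.92*t^2 - 4.76*t + 1.23
(3) = 9.3*q^2 - 6.22*q - 0.12
(4) = -(1.9116*sin(n) + 0.5796)*cos(n)/(5.31*sin(n)^2 + 3.22*sin(n) - 0.17)^2
(5) = 2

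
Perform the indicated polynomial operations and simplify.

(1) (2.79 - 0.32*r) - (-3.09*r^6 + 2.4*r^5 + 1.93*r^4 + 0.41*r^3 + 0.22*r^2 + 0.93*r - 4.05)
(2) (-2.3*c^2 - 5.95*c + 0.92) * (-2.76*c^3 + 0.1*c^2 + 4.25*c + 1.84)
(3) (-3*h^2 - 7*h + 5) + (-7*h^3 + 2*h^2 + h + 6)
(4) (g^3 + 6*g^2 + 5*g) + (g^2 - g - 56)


(1) = 3.09*r^6 - 2.4*r^5 - 1.93*r^4 - 0.41*r^3 - 0.22*r^2 - 1.25*r + 6.84
(2) = 6.348*c^5 + 16.192*c^4 - 12.9092*c^3 - 29.4275*c^2 - 7.038*c + 1.6928
(3) = -7*h^3 - h^2 - 6*h + 11
(4) = g^3 + 7*g^2 + 4*g - 56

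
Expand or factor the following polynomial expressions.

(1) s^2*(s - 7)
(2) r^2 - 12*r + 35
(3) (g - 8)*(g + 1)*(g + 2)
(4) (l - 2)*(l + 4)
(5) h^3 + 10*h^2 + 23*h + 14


(1) = s^3 - 7*s^2
(2) = (r - 7)*(r - 5)
(3) = g^3 - 5*g^2 - 22*g - 16
(4) = l^2 + 2*l - 8
(5) = (h + 1)*(h + 2)*(h + 7)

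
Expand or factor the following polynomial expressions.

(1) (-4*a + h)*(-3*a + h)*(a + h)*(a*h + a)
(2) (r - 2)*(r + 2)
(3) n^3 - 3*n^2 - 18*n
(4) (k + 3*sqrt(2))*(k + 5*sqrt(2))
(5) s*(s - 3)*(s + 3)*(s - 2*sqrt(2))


(1) = 12*a^4*h + 12*a^4 + 5*a^3*h^2 + 5*a^3*h - 6*a^2*h^3 - 6*a^2*h^2 + a*h^4 + a*h^3
(2) = r^2 - 4
(3) = n*(n - 6)*(n + 3)
(4) = k^2 + 8*sqrt(2)*k + 30
(5) = s^4 - 2*sqrt(2)*s^3 - 9*s^2 + 18*sqrt(2)*s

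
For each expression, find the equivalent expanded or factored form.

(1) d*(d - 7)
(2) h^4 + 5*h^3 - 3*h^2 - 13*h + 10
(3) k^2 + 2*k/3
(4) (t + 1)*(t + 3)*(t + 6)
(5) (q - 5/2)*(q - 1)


(1) = d^2 - 7*d
(2) = (h - 1)^2*(h + 2)*(h + 5)
(3) = k*(k + 2/3)
(4) = t^3 + 10*t^2 + 27*t + 18
(5) = q^2 - 7*q/2 + 5/2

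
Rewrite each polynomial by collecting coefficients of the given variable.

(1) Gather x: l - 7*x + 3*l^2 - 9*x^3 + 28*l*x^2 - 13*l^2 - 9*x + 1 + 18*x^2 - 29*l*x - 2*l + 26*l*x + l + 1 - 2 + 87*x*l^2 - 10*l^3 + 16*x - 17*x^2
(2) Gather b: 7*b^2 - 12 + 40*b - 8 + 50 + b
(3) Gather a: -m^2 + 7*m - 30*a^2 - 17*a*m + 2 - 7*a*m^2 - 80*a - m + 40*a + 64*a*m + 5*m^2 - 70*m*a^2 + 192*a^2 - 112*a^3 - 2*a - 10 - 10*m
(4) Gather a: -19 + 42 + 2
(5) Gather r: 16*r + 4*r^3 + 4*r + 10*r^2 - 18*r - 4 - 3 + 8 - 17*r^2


(1) = -10*l^3 - 10*l^2 - 9*x^3 + x^2*(28*l + 1) + x*(87*l^2 - 3*l)
(2) = 7*b^2 + 41*b + 30
(3) = -112*a^3 + a^2*(162 - 70*m) + a*(-7*m^2 + 47*m - 42) + 4*m^2 - 4*m - 8
(4) = 25
(5) = 4*r^3 - 7*r^2 + 2*r + 1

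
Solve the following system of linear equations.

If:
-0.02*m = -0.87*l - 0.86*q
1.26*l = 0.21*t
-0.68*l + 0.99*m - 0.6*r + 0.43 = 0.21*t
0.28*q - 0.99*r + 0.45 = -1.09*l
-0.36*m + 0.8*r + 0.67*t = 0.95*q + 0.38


Then:
l = -0.01
m = -0.18
q = 0.01
r = 0.45
t = -0.06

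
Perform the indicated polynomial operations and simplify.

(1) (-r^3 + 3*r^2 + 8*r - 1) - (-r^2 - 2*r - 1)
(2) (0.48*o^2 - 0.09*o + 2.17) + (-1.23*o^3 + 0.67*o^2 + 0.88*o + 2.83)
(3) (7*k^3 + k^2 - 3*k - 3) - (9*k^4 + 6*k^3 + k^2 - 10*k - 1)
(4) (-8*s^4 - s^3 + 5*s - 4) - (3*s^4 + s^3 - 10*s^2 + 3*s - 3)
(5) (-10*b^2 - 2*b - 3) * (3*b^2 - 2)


(1) = -r^3 + 4*r^2 + 10*r
(2) = -1.23*o^3 + 1.15*o^2 + 0.79*o + 5.0
(3) = -9*k^4 + k^3 + 7*k - 2
(4) = -11*s^4 - 2*s^3 + 10*s^2 + 2*s - 1
(5) = -30*b^4 - 6*b^3 + 11*b^2 + 4*b + 6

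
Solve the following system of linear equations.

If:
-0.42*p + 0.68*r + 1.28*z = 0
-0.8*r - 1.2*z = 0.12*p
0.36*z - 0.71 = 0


Then:
p = 0.98
r = -3.11
z = 1.97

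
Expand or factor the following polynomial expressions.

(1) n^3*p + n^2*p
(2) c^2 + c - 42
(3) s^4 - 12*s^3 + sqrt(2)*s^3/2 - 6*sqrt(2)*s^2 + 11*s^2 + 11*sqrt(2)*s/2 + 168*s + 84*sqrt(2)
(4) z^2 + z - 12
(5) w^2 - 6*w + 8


(1) = n^2*(n*p + p)
(2) = (c - 6)*(c + 7)
(3) = (s - 8)*(s - 7)*(s + 3)*(s + sqrt(2)/2)
(4) = (z - 3)*(z + 4)
(5) = (w - 4)*(w - 2)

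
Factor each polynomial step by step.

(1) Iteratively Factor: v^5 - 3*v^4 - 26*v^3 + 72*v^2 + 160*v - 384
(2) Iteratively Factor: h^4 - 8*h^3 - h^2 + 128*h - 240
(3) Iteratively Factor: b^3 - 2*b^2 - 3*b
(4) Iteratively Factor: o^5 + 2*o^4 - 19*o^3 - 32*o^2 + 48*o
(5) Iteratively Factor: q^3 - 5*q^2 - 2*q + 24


(1) = (v - 2)*(v^4 - v^3 - 28*v^2 + 16*v + 192) = (v - 4)*(v - 2)*(v^3 + 3*v^2 - 16*v - 48) = (v - 4)*(v - 2)*(v + 3)*(v^2 - 16) = (v - 4)^2*(v - 2)*(v + 3)*(v + 4)
(2) = (h - 3)*(h^3 - 5*h^2 - 16*h + 80) = (h - 5)*(h - 3)*(h^2 - 16) = (h - 5)*(h - 4)*(h - 3)*(h + 4)
(3) = (b + 1)*(b^2 - 3*b) = b*(b + 1)*(b - 3)
(4) = (o - 4)*(o^4 + 6*o^3 + 5*o^2 - 12*o) = o*(o - 4)*(o^3 + 6*o^2 + 5*o - 12) = o*(o - 4)*(o + 3)*(o^2 + 3*o - 4) = o*(o - 4)*(o + 3)*(o + 4)*(o - 1)
(5) = (q - 4)*(q^2 - q - 6) = (q - 4)*(q - 3)*(q + 2)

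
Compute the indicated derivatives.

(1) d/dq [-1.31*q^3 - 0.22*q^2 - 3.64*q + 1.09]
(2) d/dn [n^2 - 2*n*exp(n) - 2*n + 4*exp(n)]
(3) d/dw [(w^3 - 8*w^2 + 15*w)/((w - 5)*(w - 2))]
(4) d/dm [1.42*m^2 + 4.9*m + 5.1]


(1) = -3.93*q^2 - 0.44*q - 3.64
(2) = -2*n*exp(n) + 2*n + 2*exp(n) - 2
(3) = (w^2 - 4*w + 6)/(w^2 - 4*w + 4)
(4) = 2.84*m + 4.9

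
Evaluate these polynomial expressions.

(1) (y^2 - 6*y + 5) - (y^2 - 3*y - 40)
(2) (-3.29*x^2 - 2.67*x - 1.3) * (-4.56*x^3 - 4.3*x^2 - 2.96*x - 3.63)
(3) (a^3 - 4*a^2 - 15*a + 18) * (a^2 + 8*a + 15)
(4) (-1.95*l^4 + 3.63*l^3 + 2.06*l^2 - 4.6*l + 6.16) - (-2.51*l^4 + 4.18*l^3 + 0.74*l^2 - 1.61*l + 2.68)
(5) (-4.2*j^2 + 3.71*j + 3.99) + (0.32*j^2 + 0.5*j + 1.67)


(1) = 45 - 3*y
(2) = 15.0024*x^5 + 26.3222*x^4 + 27.1474*x^3 + 25.4359*x^2 + 13.5401*x + 4.719
(3) = a^5 + 4*a^4 - 32*a^3 - 162*a^2 - 81*a + 270
(4) = 0.56*l^4 - 0.55*l^3 + 1.32*l^2 - 2.99*l + 3.48
(5) = -3.88*j^2 + 4.21*j + 5.66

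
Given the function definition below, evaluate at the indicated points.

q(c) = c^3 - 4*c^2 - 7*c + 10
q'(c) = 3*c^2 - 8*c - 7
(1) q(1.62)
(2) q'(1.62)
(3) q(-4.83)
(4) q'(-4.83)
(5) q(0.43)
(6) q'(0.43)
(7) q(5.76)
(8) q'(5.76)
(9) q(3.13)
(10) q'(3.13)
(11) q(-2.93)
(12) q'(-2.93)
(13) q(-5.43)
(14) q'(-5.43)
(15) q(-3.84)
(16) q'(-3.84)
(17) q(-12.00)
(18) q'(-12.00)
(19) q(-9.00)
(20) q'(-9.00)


(1) = -7.59
(2) = -12.09
(3) = -162.18
(4) = 101.63
(5) = 6.33
(6) = -9.89
(7) = 28.07
(8) = 46.45
(9) = -20.43
(10) = -2.65
(11) = -28.98
(12) = 42.19
(13) = -230.03
(14) = 124.89
(15) = -78.73
(16) = 67.96
(17) = -2210.00
(18) = 521.00
(19) = -980.00
(20) = 308.00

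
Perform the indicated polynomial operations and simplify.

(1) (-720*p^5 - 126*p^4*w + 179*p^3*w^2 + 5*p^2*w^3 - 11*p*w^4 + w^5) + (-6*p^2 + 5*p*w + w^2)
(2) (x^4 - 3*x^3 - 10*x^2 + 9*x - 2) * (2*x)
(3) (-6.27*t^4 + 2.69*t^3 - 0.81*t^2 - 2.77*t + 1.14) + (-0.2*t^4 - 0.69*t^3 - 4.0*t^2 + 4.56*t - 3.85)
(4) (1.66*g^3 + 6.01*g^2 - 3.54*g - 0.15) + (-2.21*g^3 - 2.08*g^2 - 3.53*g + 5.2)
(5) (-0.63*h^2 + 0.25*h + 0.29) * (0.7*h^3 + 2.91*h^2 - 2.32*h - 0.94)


(1) = -720*p^5 - 126*p^4*w + 179*p^3*w^2 + 5*p^2*w^3 - 6*p^2 - 11*p*w^4 + 5*p*w + w^5 + w^2
(2) = 2*x^5 - 6*x^4 - 20*x^3 + 18*x^2 - 4*x
(3) = -6.47*t^4 + 2.0*t^3 - 4.81*t^2 + 1.79*t - 2.71
(4) = -0.55*g^3 + 3.93*g^2 - 7.07*g + 5.05
(5) = -0.441*h^5 - 1.6583*h^4 + 2.3921*h^3 + 0.8561*h^2 - 0.9078*h - 0.2726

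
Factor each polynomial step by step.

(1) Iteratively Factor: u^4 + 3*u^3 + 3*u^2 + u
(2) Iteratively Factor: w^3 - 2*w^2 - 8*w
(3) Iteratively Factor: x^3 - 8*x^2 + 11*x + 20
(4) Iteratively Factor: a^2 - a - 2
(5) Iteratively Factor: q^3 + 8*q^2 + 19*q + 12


(1) = (u + 1)*(u^3 + 2*u^2 + u) = u*(u + 1)*(u^2 + 2*u + 1) = u*(u + 1)^2*(u + 1)
(2) = (w - 4)*(w^2 + 2*w) = (w - 4)*(w + 2)*(w)
(3) = (x - 4)*(x^2 - 4*x - 5) = (x - 4)*(x + 1)*(x - 5)
(4) = (a - 2)*(a + 1)
(5) = (q + 4)*(q^2 + 4*q + 3) = (q + 1)*(q + 4)*(q + 3)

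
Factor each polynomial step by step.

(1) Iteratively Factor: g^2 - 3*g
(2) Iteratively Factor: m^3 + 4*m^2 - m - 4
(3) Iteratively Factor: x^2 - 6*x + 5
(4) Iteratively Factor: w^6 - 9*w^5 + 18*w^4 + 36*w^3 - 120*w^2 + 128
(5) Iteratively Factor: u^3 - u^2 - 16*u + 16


(1) = (g - 3)*(g)
(2) = (m - 1)*(m^2 + 5*m + 4) = (m - 1)*(m + 4)*(m + 1)
(3) = (x - 5)*(x - 1)
(4) = (w - 2)*(w^5 - 7*w^4 + 4*w^3 + 44*w^2 - 32*w - 64) = (w - 2)*(w + 2)*(w^4 - 9*w^3 + 22*w^2 - 32) = (w - 2)*(w + 1)*(w + 2)*(w^3 - 10*w^2 + 32*w - 32) = (w - 4)*(w - 2)*(w + 1)*(w + 2)*(w^2 - 6*w + 8) = (w - 4)^2*(w - 2)*(w + 1)*(w + 2)*(w - 2)
(5) = (u - 4)*(u^2 + 3*u - 4) = (u - 4)*(u - 1)*(u + 4)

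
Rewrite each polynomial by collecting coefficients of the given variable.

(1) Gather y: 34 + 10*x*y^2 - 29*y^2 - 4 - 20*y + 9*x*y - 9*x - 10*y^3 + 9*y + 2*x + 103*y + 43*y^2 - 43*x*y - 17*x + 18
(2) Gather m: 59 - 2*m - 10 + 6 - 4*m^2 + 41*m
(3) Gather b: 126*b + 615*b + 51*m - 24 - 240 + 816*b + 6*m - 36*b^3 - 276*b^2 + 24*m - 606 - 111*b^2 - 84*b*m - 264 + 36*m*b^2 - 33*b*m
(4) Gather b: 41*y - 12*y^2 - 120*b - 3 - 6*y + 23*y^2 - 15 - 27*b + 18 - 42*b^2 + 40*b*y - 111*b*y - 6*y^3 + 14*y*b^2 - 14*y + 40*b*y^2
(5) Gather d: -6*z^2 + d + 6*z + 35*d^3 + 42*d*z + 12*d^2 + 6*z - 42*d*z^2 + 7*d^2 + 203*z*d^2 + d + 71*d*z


(1) = -24*x - 10*y^3 + y^2*(10*x + 14) + y*(92 - 34*x) + 48
(2) = -4*m^2 + 39*m + 55
(3) = -36*b^3 + b^2*(36*m - 387) + b*(1557 - 117*m) + 81*m - 1134
(4) = b^2*(14*y - 42) + b*(40*y^2 - 71*y - 147) - 6*y^3 + 11*y^2 + 21*y
(5) = 35*d^3 + d^2*(203*z + 19) + d*(-42*z^2 + 113*z + 2) - 6*z^2 + 12*z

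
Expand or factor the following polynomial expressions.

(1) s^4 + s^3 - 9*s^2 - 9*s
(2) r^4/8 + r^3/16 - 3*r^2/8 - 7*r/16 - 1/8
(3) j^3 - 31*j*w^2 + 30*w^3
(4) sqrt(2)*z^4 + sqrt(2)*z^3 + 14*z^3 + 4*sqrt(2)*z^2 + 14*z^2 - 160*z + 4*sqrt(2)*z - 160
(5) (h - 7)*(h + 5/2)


(1) = s*(s - 3)*(s + 1)*(s + 3)
(2) = (r/4 + 1/4)*(r/2 + 1/4)*(r - 2)*(r + 1)
(3) = (j - 5*w)*(j - w)*(j + 6*w)
(4) = (z - 2*sqrt(2))*(z + 4*sqrt(2))*(z + 5*sqrt(2))*(sqrt(2)*z + sqrt(2))
(5) = h^2 - 9*h/2 - 35/2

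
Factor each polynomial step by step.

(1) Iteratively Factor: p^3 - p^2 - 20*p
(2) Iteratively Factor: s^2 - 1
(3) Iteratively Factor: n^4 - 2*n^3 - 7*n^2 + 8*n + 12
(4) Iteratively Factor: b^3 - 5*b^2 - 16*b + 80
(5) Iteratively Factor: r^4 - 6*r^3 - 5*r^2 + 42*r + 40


(1) = (p + 4)*(p^2 - 5*p) = (p - 5)*(p + 4)*(p)
(2) = (s + 1)*(s - 1)
(3) = (n - 2)*(n^3 - 7*n - 6) = (n - 3)*(n - 2)*(n^2 + 3*n + 2) = (n - 3)*(n - 2)*(n + 1)*(n + 2)
(4) = (b + 4)*(b^2 - 9*b + 20) = (b - 5)*(b + 4)*(b - 4)
(5) = (r - 5)*(r^3 - r^2 - 10*r - 8) = (r - 5)*(r - 4)*(r^2 + 3*r + 2) = (r - 5)*(r - 4)*(r + 2)*(r + 1)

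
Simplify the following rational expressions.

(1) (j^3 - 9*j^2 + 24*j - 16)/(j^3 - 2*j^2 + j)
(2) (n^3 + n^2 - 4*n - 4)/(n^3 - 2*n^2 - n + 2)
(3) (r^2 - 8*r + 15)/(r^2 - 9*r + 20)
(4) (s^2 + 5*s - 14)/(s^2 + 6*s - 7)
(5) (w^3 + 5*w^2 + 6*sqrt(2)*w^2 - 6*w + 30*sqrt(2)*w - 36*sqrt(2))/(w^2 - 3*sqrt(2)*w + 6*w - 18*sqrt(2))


(1) = (j^2 - 8*j + 16)/(j^2 - j)
(2) = (n + 2)/(n - 1)
(3) = (r - 3)/(r - 4)
(4) = (s - 2)/(s - 1)
(5) = (w^2 + w*(-1 + 6*sqrt(2)) - 6*sqrt(2))/(w - 3*sqrt(2))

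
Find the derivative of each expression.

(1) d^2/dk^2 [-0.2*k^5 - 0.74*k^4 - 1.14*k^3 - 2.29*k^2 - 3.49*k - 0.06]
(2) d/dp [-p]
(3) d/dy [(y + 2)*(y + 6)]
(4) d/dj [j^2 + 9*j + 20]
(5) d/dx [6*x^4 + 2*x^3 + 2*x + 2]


(1) = -4.0*k^3 - 8.88*k^2 - 6.84*k - 4.58
(2) = -1
(3) = 2*y + 8
(4) = 2*j + 9
(5) = 24*x^3 + 6*x^2 + 2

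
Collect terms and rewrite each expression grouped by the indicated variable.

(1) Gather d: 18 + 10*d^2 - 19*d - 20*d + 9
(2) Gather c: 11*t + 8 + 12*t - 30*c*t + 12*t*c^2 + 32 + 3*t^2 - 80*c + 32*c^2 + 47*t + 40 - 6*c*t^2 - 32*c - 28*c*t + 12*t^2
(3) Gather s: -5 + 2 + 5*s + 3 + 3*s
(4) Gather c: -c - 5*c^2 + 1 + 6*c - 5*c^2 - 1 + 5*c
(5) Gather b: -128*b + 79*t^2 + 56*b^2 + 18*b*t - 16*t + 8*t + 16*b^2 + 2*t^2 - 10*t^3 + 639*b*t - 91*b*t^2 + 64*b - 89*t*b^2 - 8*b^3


(1) = 10*d^2 - 39*d + 27
(2) = c^2*(12*t + 32) + c*(-6*t^2 - 58*t - 112) + 15*t^2 + 70*t + 80
(3) = 8*s
(4) = -10*c^2 + 10*c
(5) = -8*b^3 + b^2*(72 - 89*t) + b*(-91*t^2 + 657*t - 64) - 10*t^3 + 81*t^2 - 8*t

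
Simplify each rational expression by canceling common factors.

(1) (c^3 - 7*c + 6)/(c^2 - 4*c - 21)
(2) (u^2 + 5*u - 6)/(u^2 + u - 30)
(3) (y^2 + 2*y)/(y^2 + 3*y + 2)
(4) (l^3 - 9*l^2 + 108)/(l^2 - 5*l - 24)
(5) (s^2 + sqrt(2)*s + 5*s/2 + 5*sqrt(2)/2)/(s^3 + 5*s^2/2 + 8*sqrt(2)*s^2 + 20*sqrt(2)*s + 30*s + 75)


(1) = (c^2 - 3*c + 2)/(c - 7)
(2) = (u - 1)/(u - 5)
(3) = y/(y + 1)
(4) = (l^2 - 12*l + 36)/(l - 8)
(5) = (4*s + 4*sqrt(2))/(4*s^2 + 32*sqrt(2)*s + 120)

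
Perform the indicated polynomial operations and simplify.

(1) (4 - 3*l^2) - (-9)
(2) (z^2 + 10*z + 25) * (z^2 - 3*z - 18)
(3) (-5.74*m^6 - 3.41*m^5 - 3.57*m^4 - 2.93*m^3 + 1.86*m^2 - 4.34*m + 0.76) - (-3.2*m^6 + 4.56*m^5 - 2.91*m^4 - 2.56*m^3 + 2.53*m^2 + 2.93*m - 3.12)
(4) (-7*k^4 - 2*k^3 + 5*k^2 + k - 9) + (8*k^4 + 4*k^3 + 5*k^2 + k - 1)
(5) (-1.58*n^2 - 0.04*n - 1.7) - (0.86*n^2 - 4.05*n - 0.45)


(1) = 13 - 3*l^2
(2) = z^4 + 7*z^3 - 23*z^2 - 255*z - 450
(3) = -2.54*m^6 - 7.97*m^5 - 0.66*m^4 - 0.37*m^3 - 0.67*m^2 - 7.27*m + 3.88
(4) = k^4 + 2*k^3 + 10*k^2 + 2*k - 10
(5) = -2.44*n^2 + 4.01*n - 1.25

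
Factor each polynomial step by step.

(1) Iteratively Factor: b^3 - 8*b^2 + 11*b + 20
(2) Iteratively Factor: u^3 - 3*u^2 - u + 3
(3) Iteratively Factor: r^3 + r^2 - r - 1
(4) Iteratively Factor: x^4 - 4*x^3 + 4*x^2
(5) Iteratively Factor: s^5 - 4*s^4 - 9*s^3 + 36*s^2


(1) = (b + 1)*(b^2 - 9*b + 20) = (b - 4)*(b + 1)*(b - 5)
(2) = (u - 3)*(u^2 - 1) = (u - 3)*(u + 1)*(u - 1)
(3) = (r + 1)*(r^2 - 1) = (r + 1)^2*(r - 1)
(4) = (x)*(x^3 - 4*x^2 + 4*x) = x^2*(x^2 - 4*x + 4) = x^2*(x - 2)*(x - 2)
(5) = (s - 3)*(s^4 - s^3 - 12*s^2) = (s - 3)*(s + 3)*(s^3 - 4*s^2) = (s - 4)*(s - 3)*(s + 3)*(s^2) = s*(s - 4)*(s - 3)*(s + 3)*(s)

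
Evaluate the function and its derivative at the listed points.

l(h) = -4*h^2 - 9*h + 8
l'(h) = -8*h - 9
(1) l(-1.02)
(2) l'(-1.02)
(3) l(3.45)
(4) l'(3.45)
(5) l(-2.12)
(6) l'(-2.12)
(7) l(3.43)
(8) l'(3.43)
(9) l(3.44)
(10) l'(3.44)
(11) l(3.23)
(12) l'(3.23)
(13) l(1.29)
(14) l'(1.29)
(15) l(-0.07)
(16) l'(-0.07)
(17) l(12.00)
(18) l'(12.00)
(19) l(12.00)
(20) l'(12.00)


(1) = 13.02
(2) = -0.84
(3) = -70.66
(4) = -36.60
(5) = 9.10
(6) = 7.96
(7) = -69.93
(8) = -36.44
(9) = -70.29
(10) = -36.52
(11) = -62.80
(12) = -34.84
(13) = -10.27
(14) = -19.32
(15) = 8.61
(16) = -8.44
(17) = -676.00
(18) = -105.00
(19) = -676.00
(20) = -105.00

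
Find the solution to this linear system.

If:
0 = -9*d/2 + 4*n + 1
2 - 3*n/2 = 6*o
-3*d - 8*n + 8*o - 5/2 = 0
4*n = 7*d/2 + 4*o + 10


Then:
No Solution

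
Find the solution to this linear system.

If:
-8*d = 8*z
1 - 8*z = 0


Then:
d = -1/8
z = 1/8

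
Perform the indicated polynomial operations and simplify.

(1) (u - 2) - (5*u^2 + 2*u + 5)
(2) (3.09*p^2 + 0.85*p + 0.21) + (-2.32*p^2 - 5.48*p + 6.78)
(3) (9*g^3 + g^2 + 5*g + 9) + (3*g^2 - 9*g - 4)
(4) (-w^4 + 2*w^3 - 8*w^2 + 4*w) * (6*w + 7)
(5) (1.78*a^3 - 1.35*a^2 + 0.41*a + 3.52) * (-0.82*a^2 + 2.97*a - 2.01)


(1) = -5*u^2 - u - 7
(2) = 0.77*p^2 - 4.63*p + 6.99
(3) = 9*g^3 + 4*g^2 - 4*g + 5
(4) = -6*w^5 + 5*w^4 - 34*w^3 - 32*w^2 + 28*w
(5) = -1.4596*a^5 + 6.3936*a^4 - 7.9235*a^3 + 1.0448*a^2 + 9.6303*a - 7.0752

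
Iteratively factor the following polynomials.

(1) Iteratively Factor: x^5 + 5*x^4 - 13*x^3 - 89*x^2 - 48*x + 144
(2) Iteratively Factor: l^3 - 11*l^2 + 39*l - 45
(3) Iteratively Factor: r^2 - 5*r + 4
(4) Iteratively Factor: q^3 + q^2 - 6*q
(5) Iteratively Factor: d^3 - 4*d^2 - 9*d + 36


(1) = (x + 3)*(x^4 + 2*x^3 - 19*x^2 - 32*x + 48) = (x - 1)*(x + 3)*(x^3 + 3*x^2 - 16*x - 48) = (x - 1)*(x + 3)^2*(x^2 - 16) = (x - 4)*(x - 1)*(x + 3)^2*(x + 4)
(2) = (l - 3)*(l^2 - 8*l + 15) = (l - 5)*(l - 3)*(l - 3)
(3) = (r - 4)*(r - 1)
(4) = (q)*(q^2 + q - 6) = q*(q - 2)*(q + 3)
(5) = (d + 3)*(d^2 - 7*d + 12) = (d - 3)*(d + 3)*(d - 4)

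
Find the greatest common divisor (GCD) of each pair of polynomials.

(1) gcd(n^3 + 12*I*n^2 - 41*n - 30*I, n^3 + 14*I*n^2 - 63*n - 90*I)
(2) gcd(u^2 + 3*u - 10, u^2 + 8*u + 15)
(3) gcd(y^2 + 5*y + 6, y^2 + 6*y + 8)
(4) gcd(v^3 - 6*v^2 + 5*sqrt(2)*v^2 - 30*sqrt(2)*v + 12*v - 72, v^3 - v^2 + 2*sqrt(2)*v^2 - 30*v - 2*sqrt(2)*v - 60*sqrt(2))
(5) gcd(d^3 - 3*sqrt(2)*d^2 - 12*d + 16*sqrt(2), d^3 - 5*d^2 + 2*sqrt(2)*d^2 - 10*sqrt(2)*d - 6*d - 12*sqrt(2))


(1) = n^2 + 11*I*n - 30
(2) = u + 5
(3) = y + 2
(4) = v^2 + v*(-6 + 2*sqrt(2)) - 12*sqrt(2)
(5) = gcd((d - 4*sqrt(2))*(d - sqrt(2))*(d + 2*sqrt(2)), (d - 6)*(d + 1)*(d + 2*sqrt(2))) = d + 2*sqrt(2)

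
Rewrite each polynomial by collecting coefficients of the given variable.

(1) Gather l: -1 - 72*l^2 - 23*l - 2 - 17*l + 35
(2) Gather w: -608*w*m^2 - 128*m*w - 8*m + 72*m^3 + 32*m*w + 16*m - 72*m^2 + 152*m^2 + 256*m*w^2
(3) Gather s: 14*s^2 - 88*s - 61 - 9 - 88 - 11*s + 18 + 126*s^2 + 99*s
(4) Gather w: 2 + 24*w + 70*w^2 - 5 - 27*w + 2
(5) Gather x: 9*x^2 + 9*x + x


(1) = -72*l^2 - 40*l + 32
(2) = 72*m^3 + 80*m^2 + 256*m*w^2 + 8*m + w*(-608*m^2 - 96*m)
(3) = 140*s^2 - 140
(4) = 70*w^2 - 3*w - 1
(5) = 9*x^2 + 10*x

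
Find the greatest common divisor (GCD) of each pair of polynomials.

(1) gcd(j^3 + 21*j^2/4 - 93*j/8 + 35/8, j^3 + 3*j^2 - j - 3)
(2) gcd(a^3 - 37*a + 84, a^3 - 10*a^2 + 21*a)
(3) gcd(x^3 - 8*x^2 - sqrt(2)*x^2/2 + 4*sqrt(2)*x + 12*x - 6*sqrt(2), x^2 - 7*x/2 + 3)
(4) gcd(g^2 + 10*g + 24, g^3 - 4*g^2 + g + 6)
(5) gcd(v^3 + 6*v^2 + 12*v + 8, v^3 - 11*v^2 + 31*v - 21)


(1) = gcd((j - 5/4)*(j - 1/2)*(j + 7), (j - 1)*(j + 1)*(j + 3)) = 1
(2) = gcd((a - 4)*(a - 3)*(a + 7), a*(a - 7)*(a - 3)) = a - 3
(3) = gcd((x - 6)*(x - 2)*(x - sqrt(2)/2), (x - 2)*(x - 3/2)) = x - 2
(4) = 1
(5) = 1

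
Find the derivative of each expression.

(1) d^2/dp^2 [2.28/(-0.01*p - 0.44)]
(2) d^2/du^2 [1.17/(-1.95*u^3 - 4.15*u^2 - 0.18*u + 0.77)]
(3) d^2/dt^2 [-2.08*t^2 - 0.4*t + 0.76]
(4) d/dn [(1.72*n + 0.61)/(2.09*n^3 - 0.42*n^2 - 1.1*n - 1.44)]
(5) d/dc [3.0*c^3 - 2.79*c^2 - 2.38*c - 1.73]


(1) = -0.000456/(0.01*p + 0.44)^3
(2) = ((13.689*u + 9.711)*(1.95*u^3 + 4.15*u^2 + 0.18*u - 0.77) - 1.17*(5.85*u^2 + 8.3*u + 0.18)*(11.7*u^2 + 16.6*u + 0.36))/(1.95*u^3 + 4.15*u^2 + 0.18*u - 0.77)^3
(3) = -4.16000000000000
(4) = (-7.1896*n^3 - 3.1023*n^2 + 0.5124*n - 1.8058)/(4.3681*n^6 - 1.7556*n^5 - 4.4216*n^4 - 5.0952*n^3 + 2.4196*n^2 + 3.168*n + 2.0736)
(5) = 9.0*c^2 - 5.58*c - 2.38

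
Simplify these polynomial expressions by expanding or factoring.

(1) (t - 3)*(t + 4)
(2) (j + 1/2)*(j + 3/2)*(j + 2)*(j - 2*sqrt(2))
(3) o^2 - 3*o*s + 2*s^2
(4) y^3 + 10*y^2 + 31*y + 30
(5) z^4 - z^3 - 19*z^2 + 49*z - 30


(1) = t^2 + t - 12
(2) = j^4 - 2*sqrt(2)*j^3 + 4*j^3 - 8*sqrt(2)*j^2 + 19*j^2/4 - 19*sqrt(2)*j/2 + 3*j/2 - 3*sqrt(2)
(3) = (o - 2*s)*(o - s)
(4) = (y + 2)*(y + 3)*(y + 5)
(5) = (z - 3)*(z - 2)*(z - 1)*(z + 5)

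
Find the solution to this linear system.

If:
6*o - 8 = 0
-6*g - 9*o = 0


Then:
g = -2
o = 4/3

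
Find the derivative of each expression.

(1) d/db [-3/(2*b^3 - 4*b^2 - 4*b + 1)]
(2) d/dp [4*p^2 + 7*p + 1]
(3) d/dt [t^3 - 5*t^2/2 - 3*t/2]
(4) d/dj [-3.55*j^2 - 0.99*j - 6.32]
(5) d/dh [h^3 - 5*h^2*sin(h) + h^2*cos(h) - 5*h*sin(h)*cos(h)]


(1) = 6*(3*b^2 - 4*b - 2)/(2*b^3 - 4*b^2 - 4*b + 1)^2
(2) = 8*p + 7
(3) = 3*t^2 - 5*t - 3/2
(4) = -7.1*j - 0.99
(5) = -h^2*sin(h) - 5*h^2*cos(h) + 3*h^2 - 10*h*sin(h) + 2*h*cos(h) - 5*h*cos(2*h) - 5*sin(2*h)/2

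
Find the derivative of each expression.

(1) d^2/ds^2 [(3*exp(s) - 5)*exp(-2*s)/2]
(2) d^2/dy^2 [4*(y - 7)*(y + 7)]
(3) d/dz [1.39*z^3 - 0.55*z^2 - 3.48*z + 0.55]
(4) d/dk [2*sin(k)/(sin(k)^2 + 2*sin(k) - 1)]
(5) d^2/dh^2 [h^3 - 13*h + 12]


(1) = (3*exp(s) - 20)*exp(-2*s)/2
(2) = 8
(3) = 4.17*z^2 - 1.1*z - 3.48
(4) = 2*(cos(k)^2 - 2)*cos(k)/(2*sin(k) - cos(k)^2)^2
(5) = 6*h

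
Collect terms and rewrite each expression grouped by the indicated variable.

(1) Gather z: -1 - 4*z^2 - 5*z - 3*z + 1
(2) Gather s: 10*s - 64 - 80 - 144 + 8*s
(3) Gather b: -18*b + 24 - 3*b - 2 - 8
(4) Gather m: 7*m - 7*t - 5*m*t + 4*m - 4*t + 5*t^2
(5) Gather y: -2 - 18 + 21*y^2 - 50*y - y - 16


(1) = -4*z^2 - 8*z
(2) = 18*s - 288
(3) = 14 - 21*b
(4) = m*(11 - 5*t) + 5*t^2 - 11*t
(5) = 21*y^2 - 51*y - 36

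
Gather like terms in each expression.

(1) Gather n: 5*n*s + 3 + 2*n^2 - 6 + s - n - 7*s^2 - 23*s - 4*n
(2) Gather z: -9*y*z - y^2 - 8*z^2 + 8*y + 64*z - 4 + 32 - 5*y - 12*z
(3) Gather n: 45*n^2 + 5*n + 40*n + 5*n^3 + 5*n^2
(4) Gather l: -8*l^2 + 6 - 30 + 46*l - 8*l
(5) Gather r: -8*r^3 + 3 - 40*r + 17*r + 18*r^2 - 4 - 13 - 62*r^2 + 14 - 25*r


(1) = 2*n^2 + n*(5*s - 5) - 7*s^2 - 22*s - 3
(2) = -y^2 + 3*y - 8*z^2 + z*(52 - 9*y) + 28
(3) = 5*n^3 + 50*n^2 + 45*n
(4) = -8*l^2 + 38*l - 24
(5) = -8*r^3 - 44*r^2 - 48*r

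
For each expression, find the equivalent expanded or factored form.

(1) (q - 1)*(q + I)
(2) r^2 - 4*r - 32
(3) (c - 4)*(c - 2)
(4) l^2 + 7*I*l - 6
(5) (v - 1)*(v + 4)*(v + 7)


(1) = q^2 - q + I*q - I
(2) = (r - 8)*(r + 4)
(3) = c^2 - 6*c + 8
(4) = (l + I)*(l + 6*I)
(5) = v^3 + 10*v^2 + 17*v - 28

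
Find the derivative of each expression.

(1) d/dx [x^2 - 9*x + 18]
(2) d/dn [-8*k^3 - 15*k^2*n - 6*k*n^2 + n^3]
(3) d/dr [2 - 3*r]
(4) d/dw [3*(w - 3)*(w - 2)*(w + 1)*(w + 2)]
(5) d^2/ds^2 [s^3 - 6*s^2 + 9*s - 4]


(1) = 2*x - 9
(2) = -15*k^2 - 12*k*n + 3*n^2
(3) = -3
(4) = 12*w^3 - 18*w^2 - 42*w + 24
(5) = 6*s - 12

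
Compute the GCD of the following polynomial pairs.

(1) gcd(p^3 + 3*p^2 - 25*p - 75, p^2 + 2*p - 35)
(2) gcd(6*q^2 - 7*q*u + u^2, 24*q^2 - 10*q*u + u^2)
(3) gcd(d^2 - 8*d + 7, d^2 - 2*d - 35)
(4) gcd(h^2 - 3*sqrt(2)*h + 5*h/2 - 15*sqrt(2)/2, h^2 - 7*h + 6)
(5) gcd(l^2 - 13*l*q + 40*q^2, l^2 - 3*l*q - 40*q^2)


(1) = p - 5
(2) = gcd((-6*q + u)*(-q + u), (-6*q + u)*(-4*q + u)) = 6*q - u
(3) = d - 7
(4) = gcd((h + 5/2)*(h - 3*sqrt(2)), (h - 6)*(h - 1)) = 1
(5) = gcd((l - 8*q)*(l - 5*q), (l - 8*q)*(l + 5*q)) = -l + 8*q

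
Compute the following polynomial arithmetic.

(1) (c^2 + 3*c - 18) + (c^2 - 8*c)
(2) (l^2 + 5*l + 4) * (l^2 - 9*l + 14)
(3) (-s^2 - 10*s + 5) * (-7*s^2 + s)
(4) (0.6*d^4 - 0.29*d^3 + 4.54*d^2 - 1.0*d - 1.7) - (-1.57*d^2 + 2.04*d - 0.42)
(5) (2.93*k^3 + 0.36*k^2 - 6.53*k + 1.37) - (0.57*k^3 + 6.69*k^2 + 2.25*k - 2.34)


(1) = 2*c^2 - 5*c - 18
(2) = l^4 - 4*l^3 - 27*l^2 + 34*l + 56
(3) = 7*s^4 + 69*s^3 - 45*s^2 + 5*s
(4) = 0.6*d^4 - 0.29*d^3 + 6.11*d^2 - 3.04*d - 1.28
(5) = 2.36*k^3 - 6.33*k^2 - 8.78*k + 3.71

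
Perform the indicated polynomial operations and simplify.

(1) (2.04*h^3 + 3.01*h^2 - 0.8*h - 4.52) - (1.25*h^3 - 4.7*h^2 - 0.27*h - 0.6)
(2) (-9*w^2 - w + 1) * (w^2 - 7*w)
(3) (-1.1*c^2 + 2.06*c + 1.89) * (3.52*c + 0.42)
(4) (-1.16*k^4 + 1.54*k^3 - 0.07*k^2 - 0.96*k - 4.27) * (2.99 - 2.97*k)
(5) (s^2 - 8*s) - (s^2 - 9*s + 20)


(1) = 0.79*h^3 + 7.71*h^2 - 0.53*h - 3.92
(2) = -9*w^4 + 62*w^3 + 8*w^2 - 7*w
(3) = -3.872*c^3 + 6.7892*c^2 + 7.518*c + 0.7938
(4) = 3.4452*k^5 - 8.0422*k^4 + 4.8125*k^3 + 2.6419*k^2 + 9.8115*k - 12.7673
(5) = s - 20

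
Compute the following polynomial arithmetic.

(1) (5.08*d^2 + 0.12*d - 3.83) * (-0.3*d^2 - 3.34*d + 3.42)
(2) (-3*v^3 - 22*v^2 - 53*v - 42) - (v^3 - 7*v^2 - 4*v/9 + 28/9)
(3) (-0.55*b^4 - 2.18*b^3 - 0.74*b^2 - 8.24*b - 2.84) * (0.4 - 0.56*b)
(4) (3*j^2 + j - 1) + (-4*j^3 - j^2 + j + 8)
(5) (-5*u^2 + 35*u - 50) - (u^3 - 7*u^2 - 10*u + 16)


(1) = -1.524*d^4 - 17.0032*d^3 + 18.1218*d^2 + 13.2026*d - 13.0986
(2) = -4*v^3 - 15*v^2 - 473*v/9 - 406/9
(3) = 0.308*b^5 + 1.0008*b^4 - 0.4576*b^3 + 4.3184*b^2 - 1.7056*b - 1.136
(4) = -4*j^3 + 2*j^2 + 2*j + 7
(5) = -u^3 + 2*u^2 + 45*u - 66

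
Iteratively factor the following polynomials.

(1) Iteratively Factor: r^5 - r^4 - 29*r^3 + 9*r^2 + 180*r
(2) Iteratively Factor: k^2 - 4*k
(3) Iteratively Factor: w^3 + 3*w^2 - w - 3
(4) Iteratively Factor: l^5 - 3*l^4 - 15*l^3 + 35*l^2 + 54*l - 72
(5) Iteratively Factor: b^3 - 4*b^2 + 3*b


(1) = (r + 3)*(r^4 - 4*r^3 - 17*r^2 + 60*r) = (r + 3)*(r + 4)*(r^3 - 8*r^2 + 15*r) = (r - 3)*(r + 3)*(r + 4)*(r^2 - 5*r) = r*(r - 3)*(r + 3)*(r + 4)*(r - 5)
(2) = (k - 4)*(k)
(3) = (w + 3)*(w^2 - 1) = (w - 1)*(w + 3)*(w + 1)
(4) = (l + 2)*(l^4 - 5*l^3 - 5*l^2 + 45*l - 36) = (l - 1)*(l + 2)*(l^3 - 4*l^2 - 9*l + 36) = (l - 1)*(l + 2)*(l + 3)*(l^2 - 7*l + 12) = (l - 4)*(l - 1)*(l + 2)*(l + 3)*(l - 3)
(5) = (b - 3)*(b^2 - b) = b*(b - 3)*(b - 1)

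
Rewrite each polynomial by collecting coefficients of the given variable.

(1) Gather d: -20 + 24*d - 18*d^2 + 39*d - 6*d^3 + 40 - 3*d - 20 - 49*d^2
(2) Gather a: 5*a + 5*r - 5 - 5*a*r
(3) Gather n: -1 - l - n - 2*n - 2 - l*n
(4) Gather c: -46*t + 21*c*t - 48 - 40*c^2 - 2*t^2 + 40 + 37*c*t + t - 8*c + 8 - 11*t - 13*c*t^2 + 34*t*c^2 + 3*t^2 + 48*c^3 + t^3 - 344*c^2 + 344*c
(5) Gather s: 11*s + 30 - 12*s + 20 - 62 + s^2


(1) = -6*d^3 - 67*d^2 + 60*d
(2) = a*(5 - 5*r) + 5*r - 5
(3) = -l + n*(-l - 3) - 3
(4) = 48*c^3 + c^2*(34*t - 384) + c*(-13*t^2 + 58*t + 336) + t^3 + t^2 - 56*t
(5) = s^2 - s - 12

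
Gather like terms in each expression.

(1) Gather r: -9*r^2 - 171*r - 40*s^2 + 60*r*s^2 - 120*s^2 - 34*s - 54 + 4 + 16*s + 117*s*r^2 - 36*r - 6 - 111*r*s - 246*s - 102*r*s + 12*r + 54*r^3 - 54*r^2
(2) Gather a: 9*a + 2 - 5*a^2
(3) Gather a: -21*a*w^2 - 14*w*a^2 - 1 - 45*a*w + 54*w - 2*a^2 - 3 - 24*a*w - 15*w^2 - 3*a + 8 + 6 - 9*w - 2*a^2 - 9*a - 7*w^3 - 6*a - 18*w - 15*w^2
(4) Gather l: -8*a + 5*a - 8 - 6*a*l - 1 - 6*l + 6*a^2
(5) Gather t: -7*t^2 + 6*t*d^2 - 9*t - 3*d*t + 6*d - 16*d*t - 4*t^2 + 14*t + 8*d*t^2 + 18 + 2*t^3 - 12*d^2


(1) = 54*r^3 + r^2*(117*s - 63) + r*(60*s^2 - 213*s - 195) - 160*s^2 - 264*s - 56
(2) = -5*a^2 + 9*a + 2
(3) = a^2*(-14*w - 4) + a*(-21*w^2 - 69*w - 18) - 7*w^3 - 30*w^2 + 27*w + 10
(4) = 6*a^2 - 3*a + l*(-6*a - 6) - 9
(5) = -12*d^2 + 6*d + 2*t^3 + t^2*(8*d - 11) + t*(6*d^2 - 19*d + 5) + 18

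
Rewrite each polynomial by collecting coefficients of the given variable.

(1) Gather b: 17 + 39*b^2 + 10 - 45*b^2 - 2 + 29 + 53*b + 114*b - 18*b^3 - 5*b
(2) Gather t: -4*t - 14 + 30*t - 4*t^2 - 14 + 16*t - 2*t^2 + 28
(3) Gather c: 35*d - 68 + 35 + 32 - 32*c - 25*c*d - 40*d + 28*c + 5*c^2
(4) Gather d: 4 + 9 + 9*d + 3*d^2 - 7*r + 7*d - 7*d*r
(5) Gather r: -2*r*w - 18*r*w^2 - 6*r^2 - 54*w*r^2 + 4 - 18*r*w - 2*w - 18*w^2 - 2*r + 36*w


(1) = -18*b^3 - 6*b^2 + 162*b + 54
(2) = -6*t^2 + 42*t
(3) = 5*c^2 + c*(-25*d - 4) - 5*d - 1
(4) = 3*d^2 + d*(16 - 7*r) - 7*r + 13
(5) = r^2*(-54*w - 6) + r*(-18*w^2 - 20*w - 2) - 18*w^2 + 34*w + 4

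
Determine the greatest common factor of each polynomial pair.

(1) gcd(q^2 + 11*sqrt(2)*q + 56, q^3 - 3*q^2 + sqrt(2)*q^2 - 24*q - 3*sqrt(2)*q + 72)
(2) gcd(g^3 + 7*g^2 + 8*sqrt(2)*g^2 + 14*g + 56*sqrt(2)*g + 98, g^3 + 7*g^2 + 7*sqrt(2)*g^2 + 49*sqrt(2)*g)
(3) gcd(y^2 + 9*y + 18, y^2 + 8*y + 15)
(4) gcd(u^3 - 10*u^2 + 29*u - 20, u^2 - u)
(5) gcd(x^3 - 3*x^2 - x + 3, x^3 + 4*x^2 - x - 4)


(1) = q + 4*sqrt(2)
(2) = gcd((g + 7)*(g + sqrt(2))*(g + 7*sqrt(2)), g*(g + 7)*(g + 7*sqrt(2))) = g^2 + g*(7 + 7*sqrt(2)) + 49*sqrt(2)
(3) = gcd((y + 3)*(y + 6), (y + 3)*(y + 5)) = y + 3
(4) = u - 1
(5) = gcd((x - 3)*(x - 1)*(x + 1), (x - 1)*(x + 1)*(x + 4)) = x^2 - 1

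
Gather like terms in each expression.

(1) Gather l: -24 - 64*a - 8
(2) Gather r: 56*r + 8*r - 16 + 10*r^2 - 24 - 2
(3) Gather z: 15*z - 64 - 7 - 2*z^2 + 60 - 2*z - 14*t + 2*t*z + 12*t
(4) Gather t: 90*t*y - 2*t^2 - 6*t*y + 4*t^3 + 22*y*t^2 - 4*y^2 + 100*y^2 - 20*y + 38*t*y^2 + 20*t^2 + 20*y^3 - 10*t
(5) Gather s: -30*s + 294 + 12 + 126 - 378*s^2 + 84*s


(1) = -64*a - 32
(2) = 10*r^2 + 64*r - 42
(3) = -2*t - 2*z^2 + z*(2*t + 13) - 11
(4) = 4*t^3 + t^2*(22*y + 18) + t*(38*y^2 + 84*y - 10) + 20*y^3 + 96*y^2 - 20*y
(5) = -378*s^2 + 54*s + 432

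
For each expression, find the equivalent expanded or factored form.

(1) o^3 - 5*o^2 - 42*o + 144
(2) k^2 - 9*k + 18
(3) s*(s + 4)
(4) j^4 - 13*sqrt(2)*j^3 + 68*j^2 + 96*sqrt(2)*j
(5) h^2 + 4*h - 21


(1) = (o - 8)*(o - 3)*(o + 6)
(2) = (k - 6)*(k - 3)
(3) = s^2 + 4*s
(4) = j*(j - 8*sqrt(2))*(j - 6*sqrt(2))*(j + sqrt(2))
(5) = (h - 3)*(h + 7)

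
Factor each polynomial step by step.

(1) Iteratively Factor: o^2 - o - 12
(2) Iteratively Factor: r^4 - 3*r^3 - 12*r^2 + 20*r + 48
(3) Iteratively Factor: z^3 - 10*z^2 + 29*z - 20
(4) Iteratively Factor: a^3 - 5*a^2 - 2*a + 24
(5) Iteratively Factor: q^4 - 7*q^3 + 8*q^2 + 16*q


(1) = (o - 4)*(o + 3)
(2) = (r - 4)*(r^3 + r^2 - 8*r - 12) = (r - 4)*(r - 3)*(r^2 + 4*r + 4) = (r - 4)*(r - 3)*(r + 2)*(r + 2)
(3) = (z - 4)*(z^2 - 6*z + 5) = (z - 4)*(z - 1)*(z - 5)
(4) = (a - 4)*(a^2 - a - 6) = (a - 4)*(a - 3)*(a + 2)
(5) = (q)*(q^3 - 7*q^2 + 8*q + 16) = q*(q + 1)*(q^2 - 8*q + 16) = q*(q - 4)*(q + 1)*(q - 4)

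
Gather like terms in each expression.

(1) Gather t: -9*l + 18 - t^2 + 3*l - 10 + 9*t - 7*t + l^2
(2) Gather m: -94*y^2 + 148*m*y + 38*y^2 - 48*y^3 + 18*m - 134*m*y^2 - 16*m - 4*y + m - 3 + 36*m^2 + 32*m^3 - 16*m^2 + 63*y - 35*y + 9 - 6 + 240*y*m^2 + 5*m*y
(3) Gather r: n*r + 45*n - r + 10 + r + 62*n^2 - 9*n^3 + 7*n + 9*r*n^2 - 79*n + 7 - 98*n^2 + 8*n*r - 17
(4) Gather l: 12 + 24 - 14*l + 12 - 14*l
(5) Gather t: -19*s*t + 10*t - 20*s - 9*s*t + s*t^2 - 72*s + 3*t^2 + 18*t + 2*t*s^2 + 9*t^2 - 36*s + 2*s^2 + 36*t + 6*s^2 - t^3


(1) = l^2 - 6*l - t^2 + 2*t + 8
(2) = 32*m^3 + m^2*(240*y + 20) + m*(-134*y^2 + 153*y + 3) - 48*y^3 - 56*y^2 + 24*y
(3) = -9*n^3 - 36*n^2 - 27*n + r*(9*n^2 + 9*n)
(4) = 48 - 28*l
(5) = 8*s^2 - 128*s - t^3 + t^2*(s + 12) + t*(2*s^2 - 28*s + 64)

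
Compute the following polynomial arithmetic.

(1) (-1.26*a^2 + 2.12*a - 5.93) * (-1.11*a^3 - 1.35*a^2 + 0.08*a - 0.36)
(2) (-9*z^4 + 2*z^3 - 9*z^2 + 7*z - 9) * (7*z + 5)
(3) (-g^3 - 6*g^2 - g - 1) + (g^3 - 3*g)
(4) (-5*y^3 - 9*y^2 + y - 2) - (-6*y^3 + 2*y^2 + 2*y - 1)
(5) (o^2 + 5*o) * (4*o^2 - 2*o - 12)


(1) = 1.3986*a^5 - 0.6522*a^4 + 3.6195*a^3 + 8.6287*a^2 - 1.2376*a + 2.1348
(2) = -63*z^5 - 31*z^4 - 53*z^3 + 4*z^2 - 28*z - 45
(3) = -6*g^2 - 4*g - 1
(4) = y^3 - 11*y^2 - y - 1
(5) = 4*o^4 + 18*o^3 - 22*o^2 - 60*o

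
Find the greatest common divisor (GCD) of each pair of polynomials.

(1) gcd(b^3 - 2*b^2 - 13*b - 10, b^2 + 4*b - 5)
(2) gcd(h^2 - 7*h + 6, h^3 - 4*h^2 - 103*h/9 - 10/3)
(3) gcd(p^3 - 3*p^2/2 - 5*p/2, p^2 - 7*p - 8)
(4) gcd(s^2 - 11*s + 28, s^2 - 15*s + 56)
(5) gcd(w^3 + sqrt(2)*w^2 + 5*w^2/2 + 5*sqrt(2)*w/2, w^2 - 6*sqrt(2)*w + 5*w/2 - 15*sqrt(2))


(1) = gcd((b - 5)*(b + 1)*(b + 2), (b - 1)*(b + 5)) = 1
(2) = gcd((h - 6)*(h - 1), (h - 6)*(h + 1/3)*(h + 5/3)) = h - 6
(3) = gcd(p*(p - 5/2)*(p + 1), (p - 8)*(p + 1)) = p + 1
(4) = s - 7
(5) = gcd(w*(w + 5/2)*(w + sqrt(2)), (w + 5/2)*(w - 6*sqrt(2))) = w + 5/2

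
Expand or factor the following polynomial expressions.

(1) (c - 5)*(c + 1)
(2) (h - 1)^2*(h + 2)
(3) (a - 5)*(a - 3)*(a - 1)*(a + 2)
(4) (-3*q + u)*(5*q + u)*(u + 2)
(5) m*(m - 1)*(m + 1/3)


(1) = c^2 - 4*c - 5
(2) = h^3 - 3*h + 2
(3) = a^4 - 7*a^3 + 5*a^2 + 31*a - 30
(4) = -15*q^2*u - 30*q^2 + 2*q*u^2 + 4*q*u + u^3 + 2*u^2
(5) = m^3 - 2*m^2/3 - m/3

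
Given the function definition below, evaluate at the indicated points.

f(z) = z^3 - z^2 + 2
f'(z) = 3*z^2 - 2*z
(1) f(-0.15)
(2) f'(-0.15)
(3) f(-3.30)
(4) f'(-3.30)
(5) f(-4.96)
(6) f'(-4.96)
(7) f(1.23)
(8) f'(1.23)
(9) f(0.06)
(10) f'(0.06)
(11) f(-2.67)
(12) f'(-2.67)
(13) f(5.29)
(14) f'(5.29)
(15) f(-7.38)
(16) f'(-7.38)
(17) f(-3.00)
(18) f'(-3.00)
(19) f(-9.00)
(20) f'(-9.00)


(1) = 1.97
(2) = 0.37
(3) = -44.83
(4) = 39.27
(5) = -144.63
(6) = 83.72
(7) = 2.35
(8) = 2.08
(9) = 2.00
(10) = -0.11
(11) = -24.16
(12) = 26.73
(13) = 122.05
(14) = 73.37
(15) = -454.41
(16) = 178.15
(17) = -34.00
(18) = 33.00
(19) = -808.00
(20) = 261.00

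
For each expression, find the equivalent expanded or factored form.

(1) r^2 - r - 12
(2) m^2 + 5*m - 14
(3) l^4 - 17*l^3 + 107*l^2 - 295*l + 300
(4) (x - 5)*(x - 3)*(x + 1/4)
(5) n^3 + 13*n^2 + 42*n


(1) = (r - 4)*(r + 3)
(2) = (m - 2)*(m + 7)
(3) = (l - 5)^2*(l - 4)*(l - 3)
(4) = x^3 - 31*x^2/4 + 13*x + 15/4
(5) = n*(n + 6)*(n + 7)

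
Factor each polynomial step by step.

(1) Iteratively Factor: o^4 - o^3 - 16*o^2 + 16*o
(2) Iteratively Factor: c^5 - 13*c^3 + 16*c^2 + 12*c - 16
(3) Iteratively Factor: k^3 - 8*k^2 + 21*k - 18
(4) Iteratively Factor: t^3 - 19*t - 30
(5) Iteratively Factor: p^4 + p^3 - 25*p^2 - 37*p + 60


(1) = (o - 4)*(o^3 + 3*o^2 - 4*o) = (o - 4)*(o - 1)*(o^2 + 4*o) = (o - 4)*(o - 1)*(o + 4)*(o)
(2) = (c + 1)*(c^4 - c^3 - 12*c^2 + 28*c - 16) = (c - 2)*(c + 1)*(c^3 + c^2 - 10*c + 8) = (c - 2)*(c - 1)*(c + 1)*(c^2 + 2*c - 8) = (c - 2)*(c - 1)*(c + 1)*(c + 4)*(c - 2)
(3) = (k - 3)*(k^2 - 5*k + 6) = (k - 3)*(k - 2)*(k - 3)
(4) = (t - 5)*(t^2 + 5*t + 6) = (t - 5)*(t + 3)*(t + 2)
(5) = (p + 3)*(p^3 - 2*p^2 - 19*p + 20) = (p - 1)*(p + 3)*(p^2 - p - 20) = (p - 1)*(p + 3)*(p + 4)*(p - 5)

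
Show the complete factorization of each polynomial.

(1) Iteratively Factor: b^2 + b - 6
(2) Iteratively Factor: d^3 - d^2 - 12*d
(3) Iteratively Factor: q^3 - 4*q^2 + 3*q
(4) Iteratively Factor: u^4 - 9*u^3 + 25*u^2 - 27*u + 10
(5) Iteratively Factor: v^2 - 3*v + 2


(1) = (b - 2)*(b + 3)
(2) = (d)*(d^2 - d - 12) = d*(d - 4)*(d + 3)
(3) = (q)*(q^2 - 4*q + 3) = q*(q - 1)*(q - 3)
(4) = (u - 1)*(u^3 - 8*u^2 + 17*u - 10) = (u - 5)*(u - 1)*(u^2 - 3*u + 2) = (u - 5)*(u - 2)*(u - 1)*(u - 1)
(5) = (v - 1)*(v - 2)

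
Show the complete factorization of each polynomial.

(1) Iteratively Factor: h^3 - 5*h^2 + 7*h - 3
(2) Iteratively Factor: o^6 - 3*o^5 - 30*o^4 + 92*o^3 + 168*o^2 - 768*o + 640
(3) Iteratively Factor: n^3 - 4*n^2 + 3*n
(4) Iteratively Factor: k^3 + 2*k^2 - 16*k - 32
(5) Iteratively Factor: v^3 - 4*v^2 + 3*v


(1) = (h - 1)*(h^2 - 4*h + 3) = (h - 1)^2*(h - 3)
(2) = (o - 2)*(o^5 - o^4 - 32*o^3 + 28*o^2 + 224*o - 320) = (o - 2)*(o + 4)*(o^4 - 5*o^3 - 12*o^2 + 76*o - 80) = (o - 5)*(o - 2)*(o + 4)*(o^3 - 12*o + 16) = (o - 5)*(o - 2)*(o + 4)^2*(o^2 - 4*o + 4) = (o - 5)*(o - 2)^2*(o + 4)^2*(o - 2)
(3) = (n - 1)*(n^2 - 3*n) = n*(n - 1)*(n - 3)
(4) = (k + 4)*(k^2 - 2*k - 8) = (k - 4)*(k + 4)*(k + 2)
(5) = (v)*(v^2 - 4*v + 3) = v*(v - 3)*(v - 1)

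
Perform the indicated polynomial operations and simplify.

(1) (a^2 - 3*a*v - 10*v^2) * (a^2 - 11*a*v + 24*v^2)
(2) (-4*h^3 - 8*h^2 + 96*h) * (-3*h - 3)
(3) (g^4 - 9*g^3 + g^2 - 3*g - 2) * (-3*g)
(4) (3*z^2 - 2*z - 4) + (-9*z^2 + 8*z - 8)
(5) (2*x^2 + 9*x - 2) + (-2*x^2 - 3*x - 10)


(1) = a^4 - 14*a^3*v + 47*a^2*v^2 + 38*a*v^3 - 240*v^4
(2) = 12*h^4 + 36*h^3 - 264*h^2 - 288*h
(3) = -3*g^5 + 27*g^4 - 3*g^3 + 9*g^2 + 6*g
(4) = -6*z^2 + 6*z - 12
(5) = 6*x - 12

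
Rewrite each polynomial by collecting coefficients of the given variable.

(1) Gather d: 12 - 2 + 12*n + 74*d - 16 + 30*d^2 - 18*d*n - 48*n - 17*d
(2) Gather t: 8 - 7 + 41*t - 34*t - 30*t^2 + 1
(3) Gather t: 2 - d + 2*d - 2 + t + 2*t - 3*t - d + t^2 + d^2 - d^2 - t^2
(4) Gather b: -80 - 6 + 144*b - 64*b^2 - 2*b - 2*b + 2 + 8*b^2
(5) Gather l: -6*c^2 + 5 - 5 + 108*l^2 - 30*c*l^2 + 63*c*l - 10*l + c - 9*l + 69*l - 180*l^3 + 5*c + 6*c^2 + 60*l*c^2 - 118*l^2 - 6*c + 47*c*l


(1) = 30*d^2 + d*(57 - 18*n) - 36*n - 6
(2) = -30*t^2 + 7*t + 2
(3) = 0
(4) = -56*b^2 + 140*b - 84
(5) = -180*l^3 + l^2*(-30*c - 10) + l*(60*c^2 + 110*c + 50)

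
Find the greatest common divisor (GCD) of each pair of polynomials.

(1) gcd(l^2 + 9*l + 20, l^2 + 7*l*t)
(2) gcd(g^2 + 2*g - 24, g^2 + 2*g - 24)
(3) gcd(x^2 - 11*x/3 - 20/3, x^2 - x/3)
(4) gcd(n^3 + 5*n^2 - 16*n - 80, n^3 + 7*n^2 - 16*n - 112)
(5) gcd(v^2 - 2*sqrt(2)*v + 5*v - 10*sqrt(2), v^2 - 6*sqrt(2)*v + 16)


(1) = 1
(2) = g^2 + 2*g - 24
(3) = gcd((x - 5)*(x + 4/3), x*(x - 1/3)) = 1
(4) = n^2 - 16
(5) = gcd((v + 5)*(v - 2*sqrt(2)), (v - 4*sqrt(2))*(v - 2*sqrt(2))) = v - 2*sqrt(2)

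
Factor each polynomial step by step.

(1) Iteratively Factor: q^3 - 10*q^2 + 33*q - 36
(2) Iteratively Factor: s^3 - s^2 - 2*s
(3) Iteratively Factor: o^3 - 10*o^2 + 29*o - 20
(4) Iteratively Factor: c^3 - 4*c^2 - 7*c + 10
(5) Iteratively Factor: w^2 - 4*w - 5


(1) = (q - 4)*(q^2 - 6*q + 9) = (q - 4)*(q - 3)*(q - 3)
(2) = (s)*(s^2 - s - 2) = s*(s - 2)*(s + 1)
(3) = (o - 1)*(o^2 - 9*o + 20) = (o - 5)*(o - 1)*(o - 4)
(4) = (c - 5)*(c^2 + c - 2) = (c - 5)*(c - 1)*(c + 2)
(5) = (w + 1)*(w - 5)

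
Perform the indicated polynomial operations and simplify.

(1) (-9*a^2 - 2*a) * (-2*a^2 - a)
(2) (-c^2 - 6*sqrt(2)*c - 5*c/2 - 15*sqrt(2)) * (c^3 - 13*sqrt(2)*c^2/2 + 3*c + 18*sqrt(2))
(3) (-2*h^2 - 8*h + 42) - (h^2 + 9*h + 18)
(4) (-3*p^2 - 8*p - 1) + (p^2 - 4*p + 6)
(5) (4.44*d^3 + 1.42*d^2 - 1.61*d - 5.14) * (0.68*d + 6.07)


(1) = 18*a^4 + 13*a^3 + 2*a^2
(2) = -c^5 - 5*c^4/2 + sqrt(2)*c^4/2 + 5*sqrt(2)*c^3/4 + 75*c^3 - 36*sqrt(2)*c^2 + 375*c^2/2 - 216*c - 90*sqrt(2)*c - 540
(3) = -3*h^2 - 17*h + 24
(4) = -2*p^2 - 12*p + 5
(5) = 3.0192*d^4 + 27.9164*d^3 + 7.5246*d^2 - 13.2679*d - 31.1998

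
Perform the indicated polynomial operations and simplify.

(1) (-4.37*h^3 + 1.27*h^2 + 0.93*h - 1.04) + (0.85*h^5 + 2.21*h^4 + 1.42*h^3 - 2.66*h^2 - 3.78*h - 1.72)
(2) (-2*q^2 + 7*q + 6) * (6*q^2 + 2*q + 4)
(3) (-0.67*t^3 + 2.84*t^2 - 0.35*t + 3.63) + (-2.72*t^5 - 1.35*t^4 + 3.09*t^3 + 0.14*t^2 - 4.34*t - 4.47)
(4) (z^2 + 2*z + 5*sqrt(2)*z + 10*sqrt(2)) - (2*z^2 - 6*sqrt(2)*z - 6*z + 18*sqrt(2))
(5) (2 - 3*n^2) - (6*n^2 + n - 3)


(1) = 0.85*h^5 + 2.21*h^4 - 2.95*h^3 - 1.39*h^2 - 2.85*h - 2.76
(2) = -12*q^4 + 38*q^3 + 42*q^2 + 40*q + 24
(3) = -2.72*t^5 - 1.35*t^4 + 2.42*t^3 + 2.98*t^2 - 4.69*t - 0.84
(4) = -z^2 + 8*z + 11*sqrt(2)*z - 8*sqrt(2)
(5) = -9*n^2 - n + 5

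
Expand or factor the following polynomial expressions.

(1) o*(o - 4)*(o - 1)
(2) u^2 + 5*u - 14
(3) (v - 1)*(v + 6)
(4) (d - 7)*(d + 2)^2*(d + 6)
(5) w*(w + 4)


(1) = o^3 - 5*o^2 + 4*o
(2) = (u - 2)*(u + 7)
(3) = v^2 + 5*v - 6
(4) = d^4 + 3*d^3 - 42*d^2 - 172*d - 168
(5) = w^2 + 4*w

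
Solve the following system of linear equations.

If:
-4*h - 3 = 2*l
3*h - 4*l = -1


Then:
h = -7/11
l = -5/22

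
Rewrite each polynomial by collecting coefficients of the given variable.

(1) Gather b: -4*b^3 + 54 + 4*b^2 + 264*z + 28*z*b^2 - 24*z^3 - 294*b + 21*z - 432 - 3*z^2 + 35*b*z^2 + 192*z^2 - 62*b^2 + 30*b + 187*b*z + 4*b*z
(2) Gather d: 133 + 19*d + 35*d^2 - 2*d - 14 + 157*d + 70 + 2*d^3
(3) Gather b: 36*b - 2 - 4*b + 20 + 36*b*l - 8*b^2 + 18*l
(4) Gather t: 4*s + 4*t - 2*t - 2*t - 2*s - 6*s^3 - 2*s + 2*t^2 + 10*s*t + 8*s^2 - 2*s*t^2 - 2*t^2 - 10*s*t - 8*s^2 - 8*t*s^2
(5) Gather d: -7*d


(1) = -4*b^3 + b^2*(28*z - 58) + b*(35*z^2 + 191*z - 264) - 24*z^3 + 189*z^2 + 285*z - 378
(2) = 2*d^3 + 35*d^2 + 174*d + 189
(3) = -8*b^2 + b*(36*l + 32) + 18*l + 18
(4) = -6*s^3 - 8*s^2*t - 2*s*t^2
(5) = -7*d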